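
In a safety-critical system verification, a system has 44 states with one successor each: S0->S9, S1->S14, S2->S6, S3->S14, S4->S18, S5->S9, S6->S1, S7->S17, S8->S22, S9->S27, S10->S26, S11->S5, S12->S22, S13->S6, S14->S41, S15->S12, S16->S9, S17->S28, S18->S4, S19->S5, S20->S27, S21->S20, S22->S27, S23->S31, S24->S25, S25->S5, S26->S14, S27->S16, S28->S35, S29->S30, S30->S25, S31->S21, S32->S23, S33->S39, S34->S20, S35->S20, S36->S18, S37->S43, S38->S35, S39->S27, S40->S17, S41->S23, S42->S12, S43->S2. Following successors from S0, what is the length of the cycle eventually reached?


Trace from S0 until a state repeats:
  S0 -> S9 -> S27 -> S16 -> S9
S9 first seen at step 1, revisited at step 4.
Cycle length = 4 - 1 = 3

3


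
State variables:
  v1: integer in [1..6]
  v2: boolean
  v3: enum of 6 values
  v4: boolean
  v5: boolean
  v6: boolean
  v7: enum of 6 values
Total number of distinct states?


State space = product of domain sizes of all variables.
Domain sizes:
  v1 (integer in [1..6]): 6
  v2 (boolean): 2
  v3 (enum of 6 values): 6
  v4 (boolean): 2
  v5 (boolean): 2
  v6 (boolean): 2
  v7 (enum of 6 values): 6
Product = 6 * 2 * 6 * 2 * 2 * 2 * 6 = 3456

3456


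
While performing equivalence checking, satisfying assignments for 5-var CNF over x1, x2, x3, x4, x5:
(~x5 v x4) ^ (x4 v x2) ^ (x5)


CNF with 3 clauses over 5 vars (32 assignments).
An assignment satisfies CNF iff every clause has >=1 true literal.
Check each row (bits = x1,x2,x3,x4,x5; clause T/F shown):
  row 0 [00000]: clauses=TFF -> 0
  row 1 [00001]: clauses=FFT -> 0
  row 2 [00010]: clauses=TTF -> 0
  row 3 [00011]: clauses=TTT -> 1
  row 4 [00100]: clauses=TFF -> 0
  row 5 [00101]: clauses=FFT -> 0
  row 6 [00110]: clauses=TTF -> 0
  row 7 [00111]: clauses=TTT -> 1
  row 8 [01000]: clauses=TTF -> 0
  row 9 [01001]: clauses=FTT -> 0
  row 10 [01010]: clauses=TTF -> 0
  row 11 [01011]: clauses=TTT -> 1
  row 12 [01100]: clauses=TTF -> 0
  row 13 [01101]: clauses=FTT -> 0
  row 14 [01110]: clauses=TTF -> 0
  row 15 [01111]: clauses=TTT -> 1
  row 16 [10000]: clauses=TFF -> 0
  row 17 [10001]: clauses=FFT -> 0
  row 18 [10010]: clauses=TTF -> 0
  row 19 [10011]: clauses=TTT -> 1
  row 20 [10100]: clauses=TFF -> 0
  row 21 [10101]: clauses=FFT -> 0
  row 22 [10110]: clauses=TTF -> 0
  row 23 [10111]: clauses=TTT -> 1
  row 24 [11000]: clauses=TTF -> 0
  row 25 [11001]: clauses=FTT -> 0
  row 26 [11010]: clauses=TTF -> 0
  row 27 [11011]: clauses=TTT -> 1
  row 28 [11100]: clauses=TTF -> 0
  row 29 [11101]: clauses=FTT -> 0
  row 30 [11110]: clauses=TTF -> 0
  row 31 [11111]: clauses=TTT -> 1
Full result column, 8 rows per line (x1,x2 fixed per line; x3,x4,x5 runs 000..111 left to right):
  rows 0-7 [x1,x2=00]: 00010001  (ones: 2)
  rows 8-15 [x1,x2=01]: 00010001  (ones: 2)
  rows 16-23 [x1,x2=10]: 00010001  (ones: 2)
  rows 24-31 [x1,x2=11]: 00010001  (ones: 2)
Satisfying assignments = 2+2+2+2 = 8

8


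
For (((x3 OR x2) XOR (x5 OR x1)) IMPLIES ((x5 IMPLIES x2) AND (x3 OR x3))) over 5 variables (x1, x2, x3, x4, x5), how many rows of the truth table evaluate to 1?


Formula: (((x3 OR x2) XOR (x5 OR x1)) IMPLIES ((x5 IMPLIES x2) AND (x3 OR x3))) over 5 vars (32 rows)
Evaluate each row (x1, x2, x3, x4, x5 as bits, MSB first):
  row 0 [00000]: (((0 OR 0) XOR (0 OR 0)) IMPLIES ((0 IMPLIES 0) AND (0 OR 0))) -> 1
  row 1 [00001]: (((0 OR 0) XOR (1 OR 0)) IMPLIES ((1 IMPLIES 0) AND (0 OR 0))) -> 0
  row 2 [00010]: (((0 OR 0) XOR (0 OR 0)) IMPLIES ((0 IMPLIES 0) AND (0 OR 0))) -> 1
  row 3 [00011]: (((0 OR 0) XOR (1 OR 0)) IMPLIES ((1 IMPLIES 0) AND (0 OR 0))) -> 0
  row 4 [00100]: (((1 OR 0) XOR (0 OR 0)) IMPLIES ((0 IMPLIES 0) AND (1 OR 1))) -> 1
  row 5 [00101]: (((1 OR 0) XOR (1 OR 0)) IMPLIES ((1 IMPLIES 0) AND (1 OR 1))) -> 1
  row 6 [00110]: (((1 OR 0) XOR (0 OR 0)) IMPLIES ((0 IMPLIES 0) AND (1 OR 1))) -> 1
  row 7 [00111]: (((1 OR 0) XOR (1 OR 0)) IMPLIES ((1 IMPLIES 0) AND (1 OR 1))) -> 1
  row 8 [01000]: (((0 OR 1) XOR (0 OR 0)) IMPLIES ((0 IMPLIES 1) AND (0 OR 0))) -> 0
  row 9 [01001]: (((0 OR 1) XOR (1 OR 0)) IMPLIES ((1 IMPLIES 1) AND (0 OR 0))) -> 1
  row 10 [01010]: (((0 OR 1) XOR (0 OR 0)) IMPLIES ((0 IMPLIES 1) AND (0 OR 0))) -> 0
  row 11 [01011]: (((0 OR 1) XOR (1 OR 0)) IMPLIES ((1 IMPLIES 1) AND (0 OR 0))) -> 1
  row 12 [01100]: (((1 OR 1) XOR (0 OR 0)) IMPLIES ((0 IMPLIES 1) AND (1 OR 1))) -> 1
  row 13 [01101]: (((1 OR 1) XOR (1 OR 0)) IMPLIES ((1 IMPLIES 1) AND (1 OR 1))) -> 1
  row 14 [01110]: (((1 OR 1) XOR (0 OR 0)) IMPLIES ((0 IMPLIES 1) AND (1 OR 1))) -> 1
  row 15 [01111]: (((1 OR 1) XOR (1 OR 0)) IMPLIES ((1 IMPLIES 1) AND (1 OR 1))) -> 1
  row 16 [10000]: (((0 OR 0) XOR (0 OR 1)) IMPLIES ((0 IMPLIES 0) AND (0 OR 0))) -> 0
  row 17 [10001]: (((0 OR 0) XOR (1 OR 1)) IMPLIES ((1 IMPLIES 0) AND (0 OR 0))) -> 0
  row 18 [10010]: (((0 OR 0) XOR (0 OR 1)) IMPLIES ((0 IMPLIES 0) AND (0 OR 0))) -> 0
  row 19 [10011]: (((0 OR 0) XOR (1 OR 1)) IMPLIES ((1 IMPLIES 0) AND (0 OR 0))) -> 0
  row 20 [10100]: (((1 OR 0) XOR (0 OR 1)) IMPLIES ((0 IMPLIES 0) AND (1 OR 1))) -> 1
  row 21 [10101]: (((1 OR 0) XOR (1 OR 1)) IMPLIES ((1 IMPLIES 0) AND (1 OR 1))) -> 1
  row 22 [10110]: (((1 OR 0) XOR (0 OR 1)) IMPLIES ((0 IMPLIES 0) AND (1 OR 1))) -> 1
  row 23 [10111]: (((1 OR 0) XOR (1 OR 1)) IMPLIES ((1 IMPLIES 0) AND (1 OR 1))) -> 1
  row 24 [11000]: (((0 OR 1) XOR (0 OR 1)) IMPLIES ((0 IMPLIES 1) AND (0 OR 0))) -> 1
  row 25 [11001]: (((0 OR 1) XOR (1 OR 1)) IMPLIES ((1 IMPLIES 1) AND (0 OR 0))) -> 1
  row 26 [11010]: (((0 OR 1) XOR (0 OR 1)) IMPLIES ((0 IMPLIES 1) AND (0 OR 0))) -> 1
  row 27 [11011]: (((0 OR 1) XOR (1 OR 1)) IMPLIES ((1 IMPLIES 1) AND (0 OR 0))) -> 1
  row 28 [11100]: (((1 OR 1) XOR (0 OR 1)) IMPLIES ((0 IMPLIES 1) AND (1 OR 1))) -> 1
  row 29 [11101]: (((1 OR 1) XOR (1 OR 1)) IMPLIES ((1 IMPLIES 1) AND (1 OR 1))) -> 1
  row 30 [11110]: (((1 OR 1) XOR (0 OR 1)) IMPLIES ((0 IMPLIES 1) AND (1 OR 1))) -> 1
  row 31 [11111]: (((1 OR 1) XOR (1 OR 1)) IMPLIES ((1 IMPLIES 1) AND (1 OR 1))) -> 1
Full result column, 8 rows per line (x1,x2 fixed per line; x3,x4,x5 runs 000..111 left to right):
  rows 0-7 [x1,x2=00]: 10101111  (ones: 6)
  rows 8-15 [x1,x2=01]: 01011111  (ones: 6)
  rows 16-23 [x1,x2=10]: 00001111  (ones: 4)
  rows 24-31 [x1,x2=11]: 11111111  (ones: 8)
Count of 1-rows = 6+6+4+8 = 24

24


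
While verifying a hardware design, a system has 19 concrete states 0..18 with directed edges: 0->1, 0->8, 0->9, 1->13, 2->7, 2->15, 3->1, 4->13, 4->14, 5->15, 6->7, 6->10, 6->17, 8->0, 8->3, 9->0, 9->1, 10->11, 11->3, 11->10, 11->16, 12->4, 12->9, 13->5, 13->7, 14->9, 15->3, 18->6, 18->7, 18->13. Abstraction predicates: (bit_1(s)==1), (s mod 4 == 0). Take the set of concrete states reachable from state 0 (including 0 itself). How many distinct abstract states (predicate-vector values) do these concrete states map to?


BFS from 0:
Concrete reachable: {0, 1, 3, 5, 7, 8, 9, 13, 15}
Abstract via predicates (bit_1(s)==1), (s mod 4 == 0):
  (0,0) <- {1, 5, 9, 13}
  (0,1) <- {0, 8}
  (1,0) <- {3, 7, 15}
Distinct abstract states = 3

3


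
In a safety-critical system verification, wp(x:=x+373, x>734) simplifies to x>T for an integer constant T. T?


Formula: wp(x:=E, P) = P[E/x] (substitute E for x in postcondition)
Step 1: Postcondition: x>734
Step 2: Substitute x+373 for x: x+373>734
Step 3: Solve for x: x > 734-373 = 361

361


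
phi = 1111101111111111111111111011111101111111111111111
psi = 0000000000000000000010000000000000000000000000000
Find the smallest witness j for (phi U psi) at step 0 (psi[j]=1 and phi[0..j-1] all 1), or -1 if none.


(phi U psi) at 0: need smallest j with psi[j]=1 and phi[i]=1 for all i in [0,j).
Scan from step 0:
  step 0: phi=1, psi=0 -> continue
  step 1: phi=1, psi=0 -> continue
  step 2: phi=1, psi=0 -> continue
  step 3: phi=1, psi=0 -> continue
  step 5: phi=0 -> phi-prefix broken from here
  step 20: psi=1 but phi already failed -> not a witness
  end of trace: no witness -> -1
Witness step = -1

-1


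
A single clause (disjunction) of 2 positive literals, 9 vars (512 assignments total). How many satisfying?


Step 1: Total=2^9=512
Step 2: Unsat when all 2 false: 2^7=128
Step 3: Sat=512-128=384

384


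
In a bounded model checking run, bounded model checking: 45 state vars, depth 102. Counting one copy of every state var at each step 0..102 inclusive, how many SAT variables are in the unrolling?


BMC unrolls to depth k, creating one copy of each state var for steps 0..k.
Step count = 102 + 1 = 103 (steps 0 through 102)
Vars per step = 45
Total = 45 * 103 = 4635

4635


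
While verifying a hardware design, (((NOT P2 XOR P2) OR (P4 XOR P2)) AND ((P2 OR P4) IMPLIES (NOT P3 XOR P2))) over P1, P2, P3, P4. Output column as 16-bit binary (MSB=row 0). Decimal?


Formula: (((NOT P2 XOR P2) OR (P4 XOR P2)) AND ((P2 OR P4) IMPLIES (NOT P3 XOR P2))) over P1, P2, P3, P4 (16 rows)
Evaluate each row (bits = P1,P2,P3,P4, MSB first):
  row 0 [0000]: (((NOT 0 XOR 0) OR (0 XOR 0)) AND ((0 OR 0) IMPLIES (NOT 0 XOR 0))) -> 1
  row 1 [0001]: (((NOT 0 XOR 0) OR (1 XOR 0)) AND ((0 OR 1) IMPLIES (NOT 0 XOR 0))) -> 1
  row 2 [0010]: (((NOT 0 XOR 0) OR (0 XOR 0)) AND ((0 OR 0) IMPLIES (NOT 1 XOR 0))) -> 1
  row 3 [0011]: (((NOT 0 XOR 0) OR (1 XOR 0)) AND ((0 OR 1) IMPLIES (NOT 1 XOR 0))) -> 0
  row 4 [0100]: (((NOT 1 XOR 1) OR (0 XOR 1)) AND ((1 OR 0) IMPLIES (NOT 0 XOR 1))) -> 0
  row 5 [0101]: (((NOT 1 XOR 1) OR (1 XOR 1)) AND ((1 OR 1) IMPLIES (NOT 0 XOR 1))) -> 0
  row 6 [0110]: (((NOT 1 XOR 1) OR (0 XOR 1)) AND ((1 OR 0) IMPLIES (NOT 1 XOR 1))) -> 1
  row 7 [0111]: (((NOT 1 XOR 1) OR (1 XOR 1)) AND ((1 OR 1) IMPLIES (NOT 1 XOR 1))) -> 1
  row 8 [1000]: (((NOT 0 XOR 0) OR (0 XOR 0)) AND ((0 OR 0) IMPLIES (NOT 0 XOR 0))) -> 1
  row 9 [1001]: (((NOT 0 XOR 0) OR (1 XOR 0)) AND ((0 OR 1) IMPLIES (NOT 0 XOR 0))) -> 1
  row 10 [1010]: (((NOT 0 XOR 0) OR (0 XOR 0)) AND ((0 OR 0) IMPLIES (NOT 1 XOR 0))) -> 1
  row 11 [1011]: (((NOT 0 XOR 0) OR (1 XOR 0)) AND ((0 OR 1) IMPLIES (NOT 1 XOR 0))) -> 0
  row 12 [1100]: (((NOT 1 XOR 1) OR (0 XOR 1)) AND ((1 OR 0) IMPLIES (NOT 0 XOR 1))) -> 0
  row 13 [1101]: (((NOT 1 XOR 1) OR (1 XOR 1)) AND ((1 OR 1) IMPLIES (NOT 0 XOR 1))) -> 0
  row 14 [1110]: (((NOT 1 XOR 1) OR (0 XOR 1)) AND ((1 OR 0) IMPLIES (NOT 1 XOR 1))) -> 1
  row 15 [1111]: (((NOT 1 XOR 1) OR (1 XOR 1)) AND ((1 OR 1) IMPLIES (NOT 1 XOR 1))) -> 1
Full result column, 4 rows per line (P1,P2 fixed per line; P3,P4 runs 00..11 left to right):
  rows 0-3 [P1,P2=00]: 1110  = hex E
  rows 4-7 [P1,P2=01]: 0011  = hex 3
  rows 8-11 [P1,P2=10]: 1110  = hex E
  rows 12-15 [P1,P2=11]: 0011  = hex 3
Output column (row 0 .. row 15) = 1110001111100011
Output column grouped in 4s = 1110 0011 1110 0011 = 0xE3E3
Convert to decimal digit by digit (value = value*16 + digit):
  E -> 14
  14*16 + 3 = 227
  227*16 + 14 (E) = 3646
  3646*16 + 3 = 58339
Decimal = 58339

58339


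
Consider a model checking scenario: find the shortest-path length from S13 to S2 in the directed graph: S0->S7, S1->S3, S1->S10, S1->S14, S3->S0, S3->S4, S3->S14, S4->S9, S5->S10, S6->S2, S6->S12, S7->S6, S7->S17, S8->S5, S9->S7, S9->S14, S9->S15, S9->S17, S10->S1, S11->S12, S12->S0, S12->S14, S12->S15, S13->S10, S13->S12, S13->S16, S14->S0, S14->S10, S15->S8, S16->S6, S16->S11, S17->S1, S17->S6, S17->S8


BFS layer-by-layer from S13:
  dist 0: {S13}
  dist 1: {S10, S12, S16}
  dist 2: {S0, S1, S6, S11, S14, S15}
  dist 3: {S2, S3, S7, S8}
  -> S2 reached at distance 3
Shortest path length = 3

3


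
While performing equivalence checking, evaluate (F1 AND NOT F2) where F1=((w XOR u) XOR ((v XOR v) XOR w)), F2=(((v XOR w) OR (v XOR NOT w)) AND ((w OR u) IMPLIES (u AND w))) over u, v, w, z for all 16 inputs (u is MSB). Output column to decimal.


F1 = ((w XOR u) XOR ((v XOR v) XOR w))
F2 = (((v XOR w) OR (v XOR NOT w)) AND ((w OR u) IMPLIES (u AND w)))
Counterexample to F1=>F2 is where F1=1 and F2=0.
Evaluate each row (bits = u,v,w,z, MSB first):
  row 0 [0000]: F1=0 F2=1 -> F1&~F2 -> 0
  row 1 [0001]: F1=0 F2=1 -> F1&~F2 -> 0
  row 2 [0010]: F1=0 F2=0 -> F1&~F2 -> 0
  row 3 [0011]: F1=0 F2=0 -> F1&~F2 -> 0
  row 4 [0100]: F1=0 F2=1 -> F1&~F2 -> 0
  row 5 [0101]: F1=0 F2=1 -> F1&~F2 -> 0
  row 6 [0110]: F1=0 F2=0 -> F1&~F2 -> 0
  row 7 [0111]: F1=0 F2=0 -> F1&~F2 -> 0
  row 8 [1000]: F1=1 F2=0 -> F1&~F2 -> 1
  row 9 [1001]: F1=1 F2=0 -> F1&~F2 -> 1
  row 10 [1010]: F1=1 F2=1 -> F1&~F2 -> 0
  row 11 [1011]: F1=1 F2=1 -> F1&~F2 -> 0
  row 12 [1100]: F1=1 F2=0 -> F1&~F2 -> 1
  row 13 [1101]: F1=1 F2=0 -> F1&~F2 -> 1
  row 14 [1110]: F1=1 F2=1 -> F1&~F2 -> 0
  row 15 [1111]: F1=1 F2=1 -> F1&~F2 -> 0
Full result column, 4 rows per line (u,v fixed per line; w,z runs 00..11 left to right):
  rows 0-3 [u,v=00]: 0000  = hex 0
  rows 4-7 [u,v=01]: 0000  = hex 0
  rows 8-11 [u,v=10]: 1100  = hex C
  rows 12-15 [u,v=11]: 1100  = hex C
Counterexample vector (row 0 .. row 15) = 0000000011001100
Output column grouped in 4s = 0000 0000 1100 1100 = 0x00CC
Convert to decimal digit by digit (value = value*16 + digit):
  0 -> 0
  0*16 + 0 = 0
  0*16 + 12 (C) = 12
  12*16 + 12 (C) = 204
Decimal = 204

204


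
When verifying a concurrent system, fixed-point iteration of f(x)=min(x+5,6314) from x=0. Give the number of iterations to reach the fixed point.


Step 1: x=0, cap=6314, increment=5
Step 2: x grows by 5 each step until capped at 6314; fixed point is x=6314
Step 3: iterations = ceil(6314/5) = 1263

1263


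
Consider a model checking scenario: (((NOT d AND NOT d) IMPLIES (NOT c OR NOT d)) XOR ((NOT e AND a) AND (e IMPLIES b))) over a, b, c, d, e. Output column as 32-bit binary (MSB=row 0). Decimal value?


Formula: (((NOT d AND NOT d) IMPLIES (NOT c OR NOT d)) XOR ((NOT e AND a) AND (e IMPLIES b))) over a, b, c, d, e (32 rows)
Evaluate each row (bits = a,b,c,d,e, MSB first):
  row 0 [00000]: (((NOT 0 AND NOT 0) IMPLIES (NOT 0 OR NOT 0)) XOR ((NOT 0 AND 0) AND (0 IMPLIES 0))) -> 1
  row 1 [00001]: (((NOT 0 AND NOT 0) IMPLIES (NOT 0 OR NOT 0)) XOR ((NOT 1 AND 0) AND (1 IMPLIES 0))) -> 1
  row 2 [00010]: (((NOT 1 AND NOT 1) IMPLIES (NOT 0 OR NOT 1)) XOR ((NOT 0 AND 0) AND (0 IMPLIES 0))) -> 1
  row 3 [00011]: (((NOT 1 AND NOT 1) IMPLIES (NOT 0 OR NOT 1)) XOR ((NOT 1 AND 0) AND (1 IMPLIES 0))) -> 1
  row 4 [00100]: (((NOT 0 AND NOT 0) IMPLIES (NOT 1 OR NOT 0)) XOR ((NOT 0 AND 0) AND (0 IMPLIES 0))) -> 1
  row 5 [00101]: (((NOT 0 AND NOT 0) IMPLIES (NOT 1 OR NOT 0)) XOR ((NOT 1 AND 0) AND (1 IMPLIES 0))) -> 1
  row 6 [00110]: (((NOT 1 AND NOT 1) IMPLIES (NOT 1 OR NOT 1)) XOR ((NOT 0 AND 0) AND (0 IMPLIES 0))) -> 1
  row 7 [00111]: (((NOT 1 AND NOT 1) IMPLIES (NOT 1 OR NOT 1)) XOR ((NOT 1 AND 0) AND (1 IMPLIES 0))) -> 1
  row 8 [01000]: (((NOT 0 AND NOT 0) IMPLIES (NOT 0 OR NOT 0)) XOR ((NOT 0 AND 0) AND (0 IMPLIES 1))) -> 1
  row 9 [01001]: (((NOT 0 AND NOT 0) IMPLIES (NOT 0 OR NOT 0)) XOR ((NOT 1 AND 0) AND (1 IMPLIES 1))) -> 1
  row 10 [01010]: (((NOT 1 AND NOT 1) IMPLIES (NOT 0 OR NOT 1)) XOR ((NOT 0 AND 0) AND (0 IMPLIES 1))) -> 1
  row 11 [01011]: (((NOT 1 AND NOT 1) IMPLIES (NOT 0 OR NOT 1)) XOR ((NOT 1 AND 0) AND (1 IMPLIES 1))) -> 1
  row 12 [01100]: (((NOT 0 AND NOT 0) IMPLIES (NOT 1 OR NOT 0)) XOR ((NOT 0 AND 0) AND (0 IMPLIES 1))) -> 1
  row 13 [01101]: (((NOT 0 AND NOT 0) IMPLIES (NOT 1 OR NOT 0)) XOR ((NOT 1 AND 0) AND (1 IMPLIES 1))) -> 1
  row 14 [01110]: (((NOT 1 AND NOT 1) IMPLIES (NOT 1 OR NOT 1)) XOR ((NOT 0 AND 0) AND (0 IMPLIES 1))) -> 1
  row 15 [01111]: (((NOT 1 AND NOT 1) IMPLIES (NOT 1 OR NOT 1)) XOR ((NOT 1 AND 0) AND (1 IMPLIES 1))) -> 1
  row 16 [10000]: (((NOT 0 AND NOT 0) IMPLIES (NOT 0 OR NOT 0)) XOR ((NOT 0 AND 1) AND (0 IMPLIES 0))) -> 0
  row 17 [10001]: (((NOT 0 AND NOT 0) IMPLIES (NOT 0 OR NOT 0)) XOR ((NOT 1 AND 1) AND (1 IMPLIES 0))) -> 1
  row 18 [10010]: (((NOT 1 AND NOT 1) IMPLIES (NOT 0 OR NOT 1)) XOR ((NOT 0 AND 1) AND (0 IMPLIES 0))) -> 0
  row 19 [10011]: (((NOT 1 AND NOT 1) IMPLIES (NOT 0 OR NOT 1)) XOR ((NOT 1 AND 1) AND (1 IMPLIES 0))) -> 1
  row 20 [10100]: (((NOT 0 AND NOT 0) IMPLIES (NOT 1 OR NOT 0)) XOR ((NOT 0 AND 1) AND (0 IMPLIES 0))) -> 0
  row 21 [10101]: (((NOT 0 AND NOT 0) IMPLIES (NOT 1 OR NOT 0)) XOR ((NOT 1 AND 1) AND (1 IMPLIES 0))) -> 1
  row 22 [10110]: (((NOT 1 AND NOT 1) IMPLIES (NOT 1 OR NOT 1)) XOR ((NOT 0 AND 1) AND (0 IMPLIES 0))) -> 0
  row 23 [10111]: (((NOT 1 AND NOT 1) IMPLIES (NOT 1 OR NOT 1)) XOR ((NOT 1 AND 1) AND (1 IMPLIES 0))) -> 1
  row 24 [11000]: (((NOT 0 AND NOT 0) IMPLIES (NOT 0 OR NOT 0)) XOR ((NOT 0 AND 1) AND (0 IMPLIES 1))) -> 0
  row 25 [11001]: (((NOT 0 AND NOT 0) IMPLIES (NOT 0 OR NOT 0)) XOR ((NOT 1 AND 1) AND (1 IMPLIES 1))) -> 1
  row 26 [11010]: (((NOT 1 AND NOT 1) IMPLIES (NOT 0 OR NOT 1)) XOR ((NOT 0 AND 1) AND (0 IMPLIES 1))) -> 0
  row 27 [11011]: (((NOT 1 AND NOT 1) IMPLIES (NOT 0 OR NOT 1)) XOR ((NOT 1 AND 1) AND (1 IMPLIES 1))) -> 1
  row 28 [11100]: (((NOT 0 AND NOT 0) IMPLIES (NOT 1 OR NOT 0)) XOR ((NOT 0 AND 1) AND (0 IMPLIES 1))) -> 0
  row 29 [11101]: (((NOT 0 AND NOT 0) IMPLIES (NOT 1 OR NOT 0)) XOR ((NOT 1 AND 1) AND (1 IMPLIES 1))) -> 1
  row 30 [11110]: (((NOT 1 AND NOT 1) IMPLIES (NOT 1 OR NOT 1)) XOR ((NOT 0 AND 1) AND (0 IMPLIES 1))) -> 0
  row 31 [11111]: (((NOT 1 AND NOT 1) IMPLIES (NOT 1 OR NOT 1)) XOR ((NOT 1 AND 1) AND (1 IMPLIES 1))) -> 1
Full result column, 4 rows per line (a,b,c fixed per line; d,e runs 00..11 left to right):
  rows 0-3 [a,b,c=000]: 1111  = hex F
  rows 4-7 [a,b,c=001]: 1111  = hex F
  rows 8-11 [a,b,c=010]: 1111  = hex F
  rows 12-15 [a,b,c=011]: 1111  = hex F
  rows 16-19 [a,b,c=100]: 0101  = hex 5
  rows 20-23 [a,b,c=101]: 0101  = hex 5
  rows 24-27 [a,b,c=110]: 0101  = hex 5
  rows 28-31 [a,b,c=111]: 0101  = hex 5
Output column (row 0 .. row 31) = 11111111111111110101010101010101
Output column grouped in 4s = 1111 1111 1111 1111 0101 0101 0101 0101 = 0xFFFF5555
Convert to decimal digit by digit (value = value*16 + digit):
  F -> 15
  15*16 + 15 (F) = 255
  255*16 + 15 (F) = 4095
  4095*16 + 15 (F) = 65535
  65535*16 + 5 = 1048565
  1048565*16 + 5 = 16777045
  16777045*16 + 5 = 268432725
  268432725*16 + 5 = 4294923605
Decimal = 4294923605

4294923605


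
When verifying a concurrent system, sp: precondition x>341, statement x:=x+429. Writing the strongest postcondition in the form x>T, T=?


Formula: sp(P, x:=E) = exists old_x. (x = E[old_x/x]) AND P[old_x/x] (old_x is the value of x before the assignment; eliminate old_x by solving x = E[old_x/x] for old_x)
Step 1: Precondition P: x>341, i.e. old_x > 341
Step 2: Assignment gives x = old_x + 429, so old_x = x - 429
Step 3: Substitute into P: x - 429 > 341
Step 4: Simplify: x > 341+429 = 770

770


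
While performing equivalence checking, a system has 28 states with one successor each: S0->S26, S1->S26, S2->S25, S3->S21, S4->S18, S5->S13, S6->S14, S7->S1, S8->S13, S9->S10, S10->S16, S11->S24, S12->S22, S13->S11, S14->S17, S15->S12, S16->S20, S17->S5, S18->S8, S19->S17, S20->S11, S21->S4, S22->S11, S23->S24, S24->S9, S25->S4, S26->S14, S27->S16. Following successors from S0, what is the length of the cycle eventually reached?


Trace from S0 until a state repeats:
  S0 -> S26 -> S14 -> S17 -> S5 -> S13 -> S11 -> S24 -> S9 -> S10 -> S16 -> S20 -> S11
S11 first seen at step 6, revisited at step 12.
Cycle length = 12 - 6 = 6

6


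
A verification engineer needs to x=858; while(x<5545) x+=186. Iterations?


Step 1: x goes from 858 toward 5545 by 186; the body runs while x<5545, so iterations = ceil((bound-start)/step)
Step 2: Distance=4687
Step 3: ceil(4687/186)=26

26


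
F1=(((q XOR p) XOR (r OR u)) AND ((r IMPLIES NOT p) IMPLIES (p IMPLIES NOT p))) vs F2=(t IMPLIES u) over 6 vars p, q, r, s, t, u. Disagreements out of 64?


F1 = (((q XOR p) XOR (r OR u)) AND ((r IMPLIES NOT p) IMPLIES (p IMPLIES NOT p)))
F2 = (t IMPLIES u)
Evaluate both on each of 64 rows (bits = p,q,r,s,t,u):
  row 0 [000000]: F1=0 F2=1 (differ) -> 1
  row 1 [000001]: F1=1 F2=1 -> 0
  row 2 [000010]: F1=0 F2=0 -> 0
  row 3 [000011]: F1=1 F2=1 -> 0
  row 4 [000100]: F1=0 F2=1 (differ) -> 1
  (every remaining row is evaluated the same way; all 64 results are listed next)
Full result column, 8 rows per line (p,q,r fixed per line; s,t,u runs 000..111 left to right):
  rows 0-7 [p,q,r=000]: 10001000  (ones: 2)
  rows 8-15 [p,q,r=001]: 00100010  (ones: 2)
  rows 16-23 [p,q,r=010]: 01110111  (ones: 6)
  rows 24-31 [p,q,r=011]: 11011101  (ones: 6)
  rows 32-39 [p,q,r=100]: 11011101  (ones: 6)
  rows 40-47 [p,q,r=101]: 11011101  (ones: 6)
  rows 48-55 [p,q,r=110]: 11011101  (ones: 6)
  rows 56-63 [p,q,r=111]: 00100010  (ones: 2)
Disagreements = 2+2+6+6+6+6+6+2 = 36

36


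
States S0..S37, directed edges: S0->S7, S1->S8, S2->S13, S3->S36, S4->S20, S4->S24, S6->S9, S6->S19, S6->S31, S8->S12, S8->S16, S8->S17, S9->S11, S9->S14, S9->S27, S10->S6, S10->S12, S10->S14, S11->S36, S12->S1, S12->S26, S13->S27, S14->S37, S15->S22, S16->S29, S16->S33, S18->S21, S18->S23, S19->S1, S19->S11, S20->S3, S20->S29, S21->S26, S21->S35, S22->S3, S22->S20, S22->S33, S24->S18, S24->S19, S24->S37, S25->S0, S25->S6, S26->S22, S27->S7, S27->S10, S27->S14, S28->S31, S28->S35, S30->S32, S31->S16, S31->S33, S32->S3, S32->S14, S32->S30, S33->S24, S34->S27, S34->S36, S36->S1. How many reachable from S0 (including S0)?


BFS from S0:
  layer 0: {S0}
  layer 1: {S7}
Reachable set: {S0, S7}
Count = 2

2


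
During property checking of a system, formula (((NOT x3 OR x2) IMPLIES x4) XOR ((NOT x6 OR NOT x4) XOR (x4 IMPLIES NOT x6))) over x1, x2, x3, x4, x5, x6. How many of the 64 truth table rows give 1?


Formula: (((NOT x3 OR x2) IMPLIES x4) XOR ((NOT x6 OR NOT x4) XOR (x4 IMPLIES NOT x6))) over 6 vars (64 rows)
Evaluate each row (x1, x2, x3, x4, x5, x6 as bits, MSB first):
  row 0 [000000]: (((NOT 0 OR 0) IMPLIES 0) XOR ((NOT 0 OR NOT 0) XOR (0 IMPLIES NOT 0))) -> 0
  row 1 [000001]: (((NOT 0 OR 0) IMPLIES 0) XOR ((NOT 1 OR NOT 0) XOR (0 IMPLIES NOT 1))) -> 0
  row 2 [000010]: (((NOT 0 OR 0) IMPLIES 0) XOR ((NOT 0 OR NOT 0) XOR (0 IMPLIES NOT 0))) -> 0
  row 3 [000011]: (((NOT 0 OR 0) IMPLIES 0) XOR ((NOT 1 OR NOT 0) XOR (0 IMPLIES NOT 1))) -> 0
  row 4 [000100]: (((NOT 0 OR 0) IMPLIES 1) XOR ((NOT 0 OR NOT 1) XOR (1 IMPLIES NOT 0))) -> 1
  (every remaining row is evaluated the same way; all 64 results are listed next)
Full result column, 8 rows per line (x1,x2,x3 fixed per line; x4,x5,x6 runs 000..111 left to right):
  rows 0-7 [x1,x2,x3=000]: 00001111  (ones: 4)
  rows 8-15 [x1,x2,x3=001]: 11111111  (ones: 8)
  rows 16-23 [x1,x2,x3=010]: 00001111  (ones: 4)
  rows 24-31 [x1,x2,x3=011]: 00001111  (ones: 4)
  rows 32-39 [x1,x2,x3=100]: 00001111  (ones: 4)
  rows 40-47 [x1,x2,x3=101]: 11111111  (ones: 8)
  rows 48-55 [x1,x2,x3=110]: 00001111  (ones: 4)
  rows 56-63 [x1,x2,x3=111]: 00001111  (ones: 4)
Count of 1-rows = 4+8+4+4+4+8+4+4 = 40

40


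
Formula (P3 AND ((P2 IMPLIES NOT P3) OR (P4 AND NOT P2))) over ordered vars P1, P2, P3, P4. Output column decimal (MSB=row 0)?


Formula: (P3 AND ((P2 IMPLIES NOT P3) OR (P4 AND NOT P2))) over P1, P2, P3, P4 (16 rows)
Evaluate each row (bits = P1,P2,P3,P4, MSB first):
  row 0 [0000]: (0 AND ((0 IMPLIES NOT 0) OR (0 AND NOT 0))) -> 0
  row 1 [0001]: (0 AND ((0 IMPLIES NOT 0) OR (1 AND NOT 0))) -> 0
  row 2 [0010]: (1 AND ((0 IMPLIES NOT 1) OR (0 AND NOT 0))) -> 1
  row 3 [0011]: (1 AND ((0 IMPLIES NOT 1) OR (1 AND NOT 0))) -> 1
  row 4 [0100]: (0 AND ((1 IMPLIES NOT 0) OR (0 AND NOT 1))) -> 0
  row 5 [0101]: (0 AND ((1 IMPLIES NOT 0) OR (1 AND NOT 1))) -> 0
  row 6 [0110]: (1 AND ((1 IMPLIES NOT 1) OR (0 AND NOT 1))) -> 0
  row 7 [0111]: (1 AND ((1 IMPLIES NOT 1) OR (1 AND NOT 1))) -> 0
  row 8 [1000]: (0 AND ((0 IMPLIES NOT 0) OR (0 AND NOT 0))) -> 0
  row 9 [1001]: (0 AND ((0 IMPLIES NOT 0) OR (1 AND NOT 0))) -> 0
  row 10 [1010]: (1 AND ((0 IMPLIES NOT 1) OR (0 AND NOT 0))) -> 1
  row 11 [1011]: (1 AND ((0 IMPLIES NOT 1) OR (1 AND NOT 0))) -> 1
  row 12 [1100]: (0 AND ((1 IMPLIES NOT 0) OR (0 AND NOT 1))) -> 0
  row 13 [1101]: (0 AND ((1 IMPLIES NOT 0) OR (1 AND NOT 1))) -> 0
  row 14 [1110]: (1 AND ((1 IMPLIES NOT 1) OR (0 AND NOT 1))) -> 0
  row 15 [1111]: (1 AND ((1 IMPLIES NOT 1) OR (1 AND NOT 1))) -> 0
Full result column, 4 rows per line (P1,P2 fixed per line; P3,P4 runs 00..11 left to right):
  rows 0-3 [P1,P2=00]: 0011  = hex 3
  rows 4-7 [P1,P2=01]: 0000  = hex 0
  rows 8-11 [P1,P2=10]: 0011  = hex 3
  rows 12-15 [P1,P2=11]: 0000  = hex 0
Output column (row 0 .. row 15) = 0011000000110000
Output column grouped in 4s = 0011 0000 0011 0000 = 0x3030
Convert to decimal digit by digit (value = value*16 + digit):
  3 -> 3
  3*16 + 0 = 48
  48*16 + 3 = 771
  771*16 + 0 = 12336
Decimal = 12336

12336


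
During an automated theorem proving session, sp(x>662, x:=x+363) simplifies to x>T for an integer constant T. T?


Formula: sp(P, x:=E) = exists old_x. (x = E[old_x/x]) AND P[old_x/x] (old_x is the value of x before the assignment; eliminate old_x by solving x = E[old_x/x] for old_x)
Step 1: Precondition P: x>662, i.e. old_x > 662
Step 2: Assignment gives x = old_x + 363, so old_x = x - 363
Step 3: Substitute into P: x - 363 > 662
Step 4: Simplify: x > 662+363 = 1025

1025


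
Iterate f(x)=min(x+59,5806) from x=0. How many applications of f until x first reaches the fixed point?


Step 1: x=0, cap=5806, increment=59
Step 2: x grows by 59 each step until capped at 5806; fixed point is x=5806
Step 3: iterations = ceil(5806/59) = 99

99


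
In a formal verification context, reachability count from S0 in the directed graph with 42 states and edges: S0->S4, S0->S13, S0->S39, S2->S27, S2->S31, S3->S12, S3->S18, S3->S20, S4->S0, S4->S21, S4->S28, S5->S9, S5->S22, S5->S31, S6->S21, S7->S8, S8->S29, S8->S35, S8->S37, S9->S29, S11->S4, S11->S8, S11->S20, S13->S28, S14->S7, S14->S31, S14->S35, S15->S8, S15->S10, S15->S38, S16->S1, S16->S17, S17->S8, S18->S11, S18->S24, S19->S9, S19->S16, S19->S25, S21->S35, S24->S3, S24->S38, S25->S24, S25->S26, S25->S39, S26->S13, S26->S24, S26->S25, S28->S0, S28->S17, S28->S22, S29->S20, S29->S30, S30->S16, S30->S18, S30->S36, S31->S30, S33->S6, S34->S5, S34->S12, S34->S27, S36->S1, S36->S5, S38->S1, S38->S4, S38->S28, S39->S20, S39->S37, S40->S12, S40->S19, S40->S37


BFS from S0:
  layer 0: {S0}
  layer 1: {S4, S13, S39}
  layer 2: {S20, S21, S28, S37}
  layer 3: {S17, S22, S35}
  layer 4: {S8}
  layer 5: {S29}
  layer 6: {S30}
  layer 7: {S16, S18, S36}
  layer 8: {S1, S5, S11, S24}
  layer 9: {S3, S9, S31, S38}
  layer 10: {S12}
Reachable set: {S0, S1, S3, S4, S5, S8, S9, S11, S12, S13, S16, S17, S18, S20, S21, S22, S24, S28, S29, S30, S31, S35, S36, S37, S38, S39}
Count = 26

26


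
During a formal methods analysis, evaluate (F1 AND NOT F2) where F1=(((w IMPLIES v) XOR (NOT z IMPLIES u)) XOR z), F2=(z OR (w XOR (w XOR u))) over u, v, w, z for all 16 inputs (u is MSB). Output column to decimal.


F1 = (((w IMPLIES v) XOR (NOT z IMPLIES u)) XOR z)
F2 = (z OR (w XOR (w XOR u)))
Counterexample to F1=>F2 is where F1=1 and F2=0.
Evaluate each row (bits = u,v,w,z, MSB first):
  row 0 [0000]: F1=1 F2=0 -> F1&~F2 -> 1
  row 1 [0001]: F1=1 F2=1 -> F1&~F2 -> 0
  row 2 [0010]: F1=0 F2=0 -> F1&~F2 -> 0
  row 3 [0011]: F1=0 F2=1 -> F1&~F2 -> 0
  row 4 [0100]: F1=1 F2=0 -> F1&~F2 -> 1
  row 5 [0101]: F1=1 F2=1 -> F1&~F2 -> 0
  row 6 [0110]: F1=1 F2=0 -> F1&~F2 -> 1
  row 7 [0111]: F1=1 F2=1 -> F1&~F2 -> 0
  row 8 [1000]: F1=0 F2=1 -> F1&~F2 -> 0
  row 9 [1001]: F1=1 F2=1 -> F1&~F2 -> 0
  row 10 [1010]: F1=1 F2=1 -> F1&~F2 -> 0
  row 11 [1011]: F1=0 F2=1 -> F1&~F2 -> 0
  row 12 [1100]: F1=0 F2=1 -> F1&~F2 -> 0
  row 13 [1101]: F1=1 F2=1 -> F1&~F2 -> 0
  row 14 [1110]: F1=0 F2=1 -> F1&~F2 -> 0
  row 15 [1111]: F1=1 F2=1 -> F1&~F2 -> 0
Full result column, 4 rows per line (u,v fixed per line; w,z runs 00..11 left to right):
  rows 0-3 [u,v=00]: 1000  = hex 8
  rows 4-7 [u,v=01]: 1010  = hex A
  rows 8-11 [u,v=10]: 0000  = hex 0
  rows 12-15 [u,v=11]: 0000  = hex 0
Counterexample vector (row 0 .. row 15) = 1000101000000000
Output column grouped in 4s = 1000 1010 0000 0000 = 0x8A00
Convert to decimal digit by digit (value = value*16 + digit):
  8 -> 8
  8*16 + 10 (A) = 138
  138*16 + 0 = 2208
  2208*16 + 0 = 35328
Decimal = 35328

35328


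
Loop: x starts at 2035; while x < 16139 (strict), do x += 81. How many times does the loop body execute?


Step 1: x goes from 2035 toward 16139 by 81; the body runs while x<16139, so iterations = ceil((bound-start)/step)
Step 2: Distance=14104
Step 3: ceil(14104/81)=175

175


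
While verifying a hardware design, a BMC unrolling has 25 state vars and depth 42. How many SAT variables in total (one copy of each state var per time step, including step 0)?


BMC unrolls to depth k, creating one copy of each state var for steps 0..k.
Step count = 42 + 1 = 43 (steps 0 through 42)
Vars per step = 25
Total = 25 * 43 = 1075

1075


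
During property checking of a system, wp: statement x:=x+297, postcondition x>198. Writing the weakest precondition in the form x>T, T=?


Formula: wp(x:=E, P) = P[E/x] (substitute E for x in postcondition)
Step 1: Postcondition: x>198
Step 2: Substitute x+297 for x: x+297>198
Step 3: Solve for x: x > 198-297 = -99

-99


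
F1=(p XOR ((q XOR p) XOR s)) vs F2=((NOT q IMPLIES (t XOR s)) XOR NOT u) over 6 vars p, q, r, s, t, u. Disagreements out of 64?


F1 = (p XOR ((q XOR p) XOR s))
F2 = ((NOT q IMPLIES (t XOR s)) XOR NOT u)
Evaluate both on each of 64 rows (bits = p,q,r,s,t,u):
  row 0 [000000]: F1=0 F2=1 (differ) -> 1
  row 1 [000001]: F1=0 F2=0 -> 0
  row 2 [000010]: F1=0 F2=0 -> 0
  row 3 [000011]: F1=0 F2=1 (differ) -> 1
  row 4 [000100]: F1=1 F2=0 (differ) -> 1
  (every remaining row is evaluated the same way; all 64 results are listed next)
Full result column, 8 rows per line (p,q,r fixed per line; s,t,u runs 000..111 left to right):
  rows 0-7 [p,q,r=000]: 10011001  (ones: 4)
  rows 8-15 [p,q,r=001]: 10011001  (ones: 4)
  rows 16-23 [p,q,r=010]: 10100101  (ones: 4)
  rows 24-31 [p,q,r=011]: 10100101  (ones: 4)
  rows 32-39 [p,q,r=100]: 10011001  (ones: 4)
  rows 40-47 [p,q,r=101]: 10011001  (ones: 4)
  rows 48-55 [p,q,r=110]: 10100101  (ones: 4)
  rows 56-63 [p,q,r=111]: 10100101  (ones: 4)
Disagreements = 4+4+4+4+4+4+4+4 = 32

32


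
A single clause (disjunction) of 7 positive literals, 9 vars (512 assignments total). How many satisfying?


Step 1: Total=2^9=512
Step 2: Unsat when all 7 false: 2^2=4
Step 3: Sat=512-4=508

508


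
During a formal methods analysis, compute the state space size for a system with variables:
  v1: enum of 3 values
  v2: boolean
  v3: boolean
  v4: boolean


State space = product of domain sizes of all variables.
Domain sizes:
  v1 (enum of 3 values): 3
  v2 (boolean): 2
  v3 (boolean): 2
  v4 (boolean): 2
Product = 3 * 2 * 2 * 2 = 24

24


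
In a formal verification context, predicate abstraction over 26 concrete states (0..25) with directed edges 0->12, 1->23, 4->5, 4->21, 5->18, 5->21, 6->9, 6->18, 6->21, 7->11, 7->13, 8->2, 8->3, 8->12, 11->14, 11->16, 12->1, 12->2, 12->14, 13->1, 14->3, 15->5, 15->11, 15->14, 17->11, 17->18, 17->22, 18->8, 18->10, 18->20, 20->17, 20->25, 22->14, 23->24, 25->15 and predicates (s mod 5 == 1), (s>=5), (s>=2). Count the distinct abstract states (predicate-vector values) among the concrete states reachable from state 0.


BFS from 0:
Concrete reachable: {0, 1, 2, 3, 12, 14, 23, 24}
Abstract via predicates (s mod 5 == 1), (s>=5), (s>=2):
  (0,0,0) <- {0}
  (0,0,1) <- {2, 3}
  (0,1,1) <- {12, 14, 23, 24}
  (1,0,0) <- {1}
Distinct abstract states = 4

4


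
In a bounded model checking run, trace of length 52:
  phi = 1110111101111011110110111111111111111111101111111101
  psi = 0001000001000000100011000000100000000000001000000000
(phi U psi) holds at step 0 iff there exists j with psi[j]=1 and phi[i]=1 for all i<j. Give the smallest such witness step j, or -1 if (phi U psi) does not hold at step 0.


(phi U psi) at 0: need smallest j with psi[j]=1 and phi[i]=1 for all i in [0,j).
Scan from step 0:
  step 0: phi=1, psi=0 -> continue
  step 1: phi=1, psi=0 -> continue
  step 2: phi=1, psi=0 -> continue
  step 3: psi=1 and phi held for [0,3) -> witness found
Witness step = 3

3


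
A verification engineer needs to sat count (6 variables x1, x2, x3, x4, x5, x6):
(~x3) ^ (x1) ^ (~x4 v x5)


CNF with 3 clauses over 6 vars (64 assignments).
An assignment satisfies CNF iff every clause has >=1 true literal.
Check each row (bits = x1,x2,x3,x4,x5,x6; clause T/F shown):
  row 0 [000000]: clauses=TFT -> 0
  row 1 [000001]: clauses=TFT -> 0
  row 2 [000010]: clauses=TFT -> 0
  row 3 [000011]: clauses=TFT -> 0
  row 4 [000100]: clauses=TFF -> 0
  (every remaining row is evaluated the same way; all 64 results are listed next)
Full result column, 8 rows per line (x1,x2,x3 fixed per line; x4,x5,x6 runs 000..111 left to right):
  rows 0-7 [x1,x2,x3=000]: 00000000  (ones: 0)
  rows 8-15 [x1,x2,x3=001]: 00000000  (ones: 0)
  rows 16-23 [x1,x2,x3=010]: 00000000  (ones: 0)
  rows 24-31 [x1,x2,x3=011]: 00000000  (ones: 0)
  rows 32-39 [x1,x2,x3=100]: 11110011  (ones: 6)
  rows 40-47 [x1,x2,x3=101]: 00000000  (ones: 0)
  rows 48-55 [x1,x2,x3=110]: 11110011  (ones: 6)
  rows 56-63 [x1,x2,x3=111]: 00000000  (ones: 0)
Satisfying assignments = 0+0+0+0+6+0+6+0 = 12

12


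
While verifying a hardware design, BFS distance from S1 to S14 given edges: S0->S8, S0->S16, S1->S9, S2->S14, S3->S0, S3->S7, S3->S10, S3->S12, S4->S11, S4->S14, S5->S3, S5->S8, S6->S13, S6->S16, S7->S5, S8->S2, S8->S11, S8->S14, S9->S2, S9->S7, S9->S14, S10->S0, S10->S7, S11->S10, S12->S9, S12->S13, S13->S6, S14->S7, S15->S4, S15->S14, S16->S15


BFS layer-by-layer from S1:
  dist 0: {S1}
  dist 1: {S9}
  dist 2: {S2, S7, S14}
  -> S14 reached at distance 2
Shortest path length = 2

2


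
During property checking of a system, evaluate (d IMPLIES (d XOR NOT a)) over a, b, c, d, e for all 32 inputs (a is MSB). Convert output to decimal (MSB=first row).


Formula: (d IMPLIES (d XOR NOT a)) over a, b, c, d, e (32 rows)
Evaluate each row (bits = a,b,c,d,e, MSB first):
  row 0 [00000]: (0 IMPLIES (0 XOR NOT 0)) -> 1
  row 1 [00001]: (0 IMPLIES (0 XOR NOT 0)) -> 1
  row 2 [00010]: (1 IMPLIES (1 XOR NOT 0)) -> 0
  row 3 [00011]: (1 IMPLIES (1 XOR NOT 0)) -> 0
  row 4 [00100]: (0 IMPLIES (0 XOR NOT 0)) -> 1
  row 5 [00101]: (0 IMPLIES (0 XOR NOT 0)) -> 1
  row 6 [00110]: (1 IMPLIES (1 XOR NOT 0)) -> 0
  row 7 [00111]: (1 IMPLIES (1 XOR NOT 0)) -> 0
  row 8 [01000]: (0 IMPLIES (0 XOR NOT 0)) -> 1
  row 9 [01001]: (0 IMPLIES (0 XOR NOT 0)) -> 1
  row 10 [01010]: (1 IMPLIES (1 XOR NOT 0)) -> 0
  row 11 [01011]: (1 IMPLIES (1 XOR NOT 0)) -> 0
  row 12 [01100]: (0 IMPLIES (0 XOR NOT 0)) -> 1
  row 13 [01101]: (0 IMPLIES (0 XOR NOT 0)) -> 1
  row 14 [01110]: (1 IMPLIES (1 XOR NOT 0)) -> 0
  row 15 [01111]: (1 IMPLIES (1 XOR NOT 0)) -> 0
  row 16 [10000]: (0 IMPLIES (0 XOR NOT 1)) -> 1
  row 17 [10001]: (0 IMPLIES (0 XOR NOT 1)) -> 1
  row 18 [10010]: (1 IMPLIES (1 XOR NOT 1)) -> 1
  row 19 [10011]: (1 IMPLIES (1 XOR NOT 1)) -> 1
  row 20 [10100]: (0 IMPLIES (0 XOR NOT 1)) -> 1
  row 21 [10101]: (0 IMPLIES (0 XOR NOT 1)) -> 1
  row 22 [10110]: (1 IMPLIES (1 XOR NOT 1)) -> 1
  row 23 [10111]: (1 IMPLIES (1 XOR NOT 1)) -> 1
  row 24 [11000]: (0 IMPLIES (0 XOR NOT 1)) -> 1
  row 25 [11001]: (0 IMPLIES (0 XOR NOT 1)) -> 1
  row 26 [11010]: (1 IMPLIES (1 XOR NOT 1)) -> 1
  row 27 [11011]: (1 IMPLIES (1 XOR NOT 1)) -> 1
  row 28 [11100]: (0 IMPLIES (0 XOR NOT 1)) -> 1
  row 29 [11101]: (0 IMPLIES (0 XOR NOT 1)) -> 1
  row 30 [11110]: (1 IMPLIES (1 XOR NOT 1)) -> 1
  row 31 [11111]: (1 IMPLIES (1 XOR NOT 1)) -> 1
Full result column, 4 rows per line (a,b,c fixed per line; d,e runs 00..11 left to right):
  rows 0-3 [a,b,c=000]: 1100  = hex C
  rows 4-7 [a,b,c=001]: 1100  = hex C
  rows 8-11 [a,b,c=010]: 1100  = hex C
  rows 12-15 [a,b,c=011]: 1100  = hex C
  rows 16-19 [a,b,c=100]: 1111  = hex F
  rows 20-23 [a,b,c=101]: 1111  = hex F
  rows 24-27 [a,b,c=110]: 1111  = hex F
  rows 28-31 [a,b,c=111]: 1111  = hex F
Output column (row 0 .. row 31) = 11001100110011001111111111111111
Output column grouped in 4s = 1100 1100 1100 1100 1111 1111 1111 1111 = 0xCCCCFFFF
Convert to decimal digit by digit (value = value*16 + digit):
  C -> 12
  12*16 + 12 (C) = 204
  204*16 + 12 (C) = 3276
  3276*16 + 12 (C) = 52428
  52428*16 + 15 (F) = 838863
  838863*16 + 15 (F) = 13421823
  13421823*16 + 15 (F) = 214749183
  214749183*16 + 15 (F) = 3435986943
Decimal = 3435986943

3435986943


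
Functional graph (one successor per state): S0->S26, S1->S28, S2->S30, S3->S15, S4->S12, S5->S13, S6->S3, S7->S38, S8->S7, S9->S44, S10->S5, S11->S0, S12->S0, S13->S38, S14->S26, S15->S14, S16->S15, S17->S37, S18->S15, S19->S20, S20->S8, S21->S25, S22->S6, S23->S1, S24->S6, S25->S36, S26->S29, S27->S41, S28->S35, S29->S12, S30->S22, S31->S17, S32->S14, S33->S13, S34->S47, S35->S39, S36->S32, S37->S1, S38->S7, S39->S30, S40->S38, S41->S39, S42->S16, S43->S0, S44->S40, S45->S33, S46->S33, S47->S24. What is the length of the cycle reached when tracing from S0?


Trace from S0 until a state repeats:
  S0 -> S26 -> S29 -> S12 -> S0
S0 first seen at step 0, revisited at step 4.
Cycle length = 4 - 0 = 4

4


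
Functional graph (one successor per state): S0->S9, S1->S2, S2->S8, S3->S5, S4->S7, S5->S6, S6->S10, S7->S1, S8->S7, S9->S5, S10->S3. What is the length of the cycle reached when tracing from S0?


Trace from S0 until a state repeats:
  S0 -> S9 -> S5 -> S6 -> S10 -> S3 -> S5
S5 first seen at step 2, revisited at step 6.
Cycle length = 6 - 2 = 4

4


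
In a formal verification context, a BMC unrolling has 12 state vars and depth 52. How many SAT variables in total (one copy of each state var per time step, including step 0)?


BMC unrolls to depth k, creating one copy of each state var for steps 0..k.
Step count = 52 + 1 = 53 (steps 0 through 52)
Vars per step = 12
Total = 12 * 53 = 636

636


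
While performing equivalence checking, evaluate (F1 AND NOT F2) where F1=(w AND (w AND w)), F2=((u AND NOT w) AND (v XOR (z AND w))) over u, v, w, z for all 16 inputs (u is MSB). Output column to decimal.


F1 = (w AND (w AND w))
F2 = ((u AND NOT w) AND (v XOR (z AND w)))
Counterexample to F1=>F2 is where F1=1 and F2=0.
Evaluate each row (bits = u,v,w,z, MSB first):
  row 0 [0000]: F1=0 F2=0 -> F1&~F2 -> 0
  row 1 [0001]: F1=0 F2=0 -> F1&~F2 -> 0
  row 2 [0010]: F1=1 F2=0 -> F1&~F2 -> 1
  row 3 [0011]: F1=1 F2=0 -> F1&~F2 -> 1
  row 4 [0100]: F1=0 F2=0 -> F1&~F2 -> 0
  row 5 [0101]: F1=0 F2=0 -> F1&~F2 -> 0
  row 6 [0110]: F1=1 F2=0 -> F1&~F2 -> 1
  row 7 [0111]: F1=1 F2=0 -> F1&~F2 -> 1
  row 8 [1000]: F1=0 F2=0 -> F1&~F2 -> 0
  row 9 [1001]: F1=0 F2=0 -> F1&~F2 -> 0
  row 10 [1010]: F1=1 F2=0 -> F1&~F2 -> 1
  row 11 [1011]: F1=1 F2=0 -> F1&~F2 -> 1
  row 12 [1100]: F1=0 F2=1 -> F1&~F2 -> 0
  row 13 [1101]: F1=0 F2=1 -> F1&~F2 -> 0
  row 14 [1110]: F1=1 F2=0 -> F1&~F2 -> 1
  row 15 [1111]: F1=1 F2=0 -> F1&~F2 -> 1
Full result column, 4 rows per line (u,v fixed per line; w,z runs 00..11 left to right):
  rows 0-3 [u,v=00]: 0011  = hex 3
  rows 4-7 [u,v=01]: 0011  = hex 3
  rows 8-11 [u,v=10]: 0011  = hex 3
  rows 12-15 [u,v=11]: 0011  = hex 3
Counterexample vector (row 0 .. row 15) = 0011001100110011
Output column grouped in 4s = 0011 0011 0011 0011 = 0x3333
Convert to decimal digit by digit (value = value*16 + digit):
  3 -> 3
  3*16 + 3 = 51
  51*16 + 3 = 819
  819*16 + 3 = 13107
Decimal = 13107

13107


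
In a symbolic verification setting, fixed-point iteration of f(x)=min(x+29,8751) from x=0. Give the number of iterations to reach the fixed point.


Step 1: x=0, cap=8751, increment=29
Step 2: x grows by 29 each step until capped at 8751; fixed point is x=8751
Step 3: iterations = ceil(8751/29) = 302

302


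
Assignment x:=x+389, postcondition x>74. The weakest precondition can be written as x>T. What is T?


Formula: wp(x:=E, P) = P[E/x] (substitute E for x in postcondition)
Step 1: Postcondition: x>74
Step 2: Substitute x+389 for x: x+389>74
Step 3: Solve for x: x > 74-389 = -315

-315


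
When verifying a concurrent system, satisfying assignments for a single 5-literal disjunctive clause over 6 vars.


Step 1: Total=2^6=64
Step 2: Unsat when all 5 false: 2^1=2
Step 3: Sat=64-2=62

62


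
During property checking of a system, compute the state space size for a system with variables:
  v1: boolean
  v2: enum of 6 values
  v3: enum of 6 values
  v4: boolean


State space = product of domain sizes of all variables.
Domain sizes:
  v1 (boolean): 2
  v2 (enum of 6 values): 6
  v3 (enum of 6 values): 6
  v4 (boolean): 2
Product = 2 * 6 * 6 * 2 = 144

144
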